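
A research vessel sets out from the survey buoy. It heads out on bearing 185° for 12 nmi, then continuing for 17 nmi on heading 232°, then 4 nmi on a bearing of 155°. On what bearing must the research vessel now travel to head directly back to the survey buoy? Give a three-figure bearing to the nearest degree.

026°

Leg 1 (185°, 12 nmi): east 12 sin 185° = -1.05, north 12 cos 185° = -11.95
Leg 2 (232°, 17 nmi): east 17 sin 232° = -13.40, north 17 cos 232° = -10.47
Leg 3 (155°, 4 nmi): east 4 sin 155° = 1.69, north 4 cos 155° = -3.63
Net displacement: -12.75 east, -26.05 north. Direction back to start is (12.75, 26.05): bearing = atan2(12.75, 26.05) mod 360° = 26.09° ≈ 026°.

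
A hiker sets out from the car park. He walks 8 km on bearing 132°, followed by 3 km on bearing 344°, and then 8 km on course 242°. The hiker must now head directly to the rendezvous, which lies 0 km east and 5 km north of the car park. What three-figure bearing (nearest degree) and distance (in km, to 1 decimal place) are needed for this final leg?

010°, 11.4 km

Leg 1 (132°, 8 km): east 8 sin 132° = 5.95, north 8 cos 132° = -5.35
Leg 2 (344°, 3 km): east 3 sin 344° = -0.83, north 3 cos 344° = 2.88
Leg 3 (242°, 8 km): east 8 sin 242° = -7.06, north 8 cos 242° = -3.76
Current position: (-1.95, -6.23). Target: (0, 5). Remaining: Δeast = 1.95, Δnorth = 11.23.
Bearing = atan2(1.95, 11.23) mod 360° = 9.83°; distance = √((1.95)² + (11.23)²) = 11.392 km.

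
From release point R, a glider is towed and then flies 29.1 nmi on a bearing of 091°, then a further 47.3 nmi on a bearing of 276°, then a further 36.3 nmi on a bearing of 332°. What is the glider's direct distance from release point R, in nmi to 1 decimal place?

50.6 nmi

Leg 1 (091°, 29.1 nmi): east 29.1 sin 91° = 29.10, north 29.1 cos 91° = -0.51
Leg 2 (276°, 47.3 nmi): east 47.3 sin 276° = -47.04, north 47.3 cos 276° = 4.94
Leg 3 (332°, 36.3 nmi): east 36.3 sin 332° = -17.04, north 36.3 cos 332° = 32.05
Net: -34.99 east, 36.49 north. Distance = √((-34.99)² + (36.49)²) = 50.551 nmi.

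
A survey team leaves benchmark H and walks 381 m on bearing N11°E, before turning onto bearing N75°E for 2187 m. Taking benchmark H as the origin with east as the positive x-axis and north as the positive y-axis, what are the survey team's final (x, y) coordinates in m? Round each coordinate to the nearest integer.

(2185, 940)

Leg 1 (N11°E, 381 m): east 381 sin 11° = 72.70, north 381 cos 11° = 374.00
Leg 2 (N75°E, 2187 m): east 2187 sin 75° = 2112.48, north 2187 cos 75° = 566.04
Summing: 2185.18 m east, 940.04 m north → (2185, 940).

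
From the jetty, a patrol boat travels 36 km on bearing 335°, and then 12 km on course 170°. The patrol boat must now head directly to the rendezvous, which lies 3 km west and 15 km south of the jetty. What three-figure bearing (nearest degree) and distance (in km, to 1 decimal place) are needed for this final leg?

164°, 37.2 km

Leg 1 (335°, 36 km): east 36 sin 335° = -15.21, north 36 cos 335° = 32.63
Leg 2 (170°, 12 km): east 12 sin 170° = 2.08, north 12 cos 170° = -11.82
Current position: (-13.13, 20.81). Target: (-3, -15). Remaining: Δeast = 10.13, Δnorth = -35.81.
Bearing = atan2(10.13, -35.81) mod 360° = 164.20°; distance = √((10.13)² + (-35.81)²) = 37.215 km.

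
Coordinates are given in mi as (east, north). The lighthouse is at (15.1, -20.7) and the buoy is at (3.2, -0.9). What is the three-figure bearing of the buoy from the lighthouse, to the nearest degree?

Δeast = 3.2 − 15.1 = -11.90; Δnorth = -0.9 − -20.7 = 19.80.
Bearing = atan2(Δeast, Δnorth) mod 360° = 328.99° ≈ 329°.

329°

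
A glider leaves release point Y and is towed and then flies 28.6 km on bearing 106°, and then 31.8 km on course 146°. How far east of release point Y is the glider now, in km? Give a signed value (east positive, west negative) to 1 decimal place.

Leg 1 (106°, 28.6 km): east 28.6 sin 106° = 27.49, north 28.6 cos 106° = -7.88
Leg 2 (146°, 31.8 km): east 31.8 sin 146° = 17.78, north 31.8 cos 146° = -26.36
Net east component: 45.27 km.

45.3 km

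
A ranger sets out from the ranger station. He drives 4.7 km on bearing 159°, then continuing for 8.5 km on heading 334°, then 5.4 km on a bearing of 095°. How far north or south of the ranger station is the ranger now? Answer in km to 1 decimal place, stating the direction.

2.8 km north

Leg 1 (159°, 4.7 km): east 4.7 sin 159° = 1.68, north 4.7 cos 159° = -4.39
Leg 2 (334°, 8.5 km): east 8.5 sin 334° = -3.73, north 8.5 cos 334° = 7.64
Leg 3 (095°, 5.4 km): east 5.4 sin 95° = 5.38, north 5.4 cos 95° = -0.47
Net north component: 2.78 km.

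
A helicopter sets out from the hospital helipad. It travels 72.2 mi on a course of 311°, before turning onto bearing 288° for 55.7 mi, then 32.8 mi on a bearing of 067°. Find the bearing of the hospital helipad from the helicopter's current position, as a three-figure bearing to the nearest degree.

Leg 1 (311°, 72.2 mi): east 72.2 sin 311° = -54.49, north 72.2 cos 311° = 47.37
Leg 2 (288°, 55.7 mi): east 55.7 sin 288° = -52.97, north 55.7 cos 288° = 17.21
Leg 3 (067°, 32.8 mi): east 32.8 sin 67° = 30.19, north 32.8 cos 67° = 12.82
Net displacement: -77.27 east, 77.40 north. Direction back to start is (77.27, -77.40): bearing = atan2(77.27, -77.40) mod 360° = 135.05° ≈ 135°.

135°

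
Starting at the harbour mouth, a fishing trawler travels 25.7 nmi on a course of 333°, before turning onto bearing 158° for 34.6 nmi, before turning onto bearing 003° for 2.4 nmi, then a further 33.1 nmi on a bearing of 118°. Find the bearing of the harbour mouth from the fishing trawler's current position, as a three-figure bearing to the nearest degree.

Leg 1 (333°, 25.7 nmi): east 25.7 sin 333° = -11.67, north 25.7 cos 333° = 22.90
Leg 2 (158°, 34.6 nmi): east 34.6 sin 158° = 12.96, north 34.6 cos 158° = -32.08
Leg 3 (003°, 2.4 nmi): east 2.4 sin 3° = 0.13, north 2.4 cos 3° = 2.40
Leg 4 (118°, 33.1 nmi): east 33.1 sin 118° = 29.23, north 33.1 cos 118° = -15.54
Net displacement: 30.65 east, -22.32 north. Direction back to start is (-30.65, 22.32): bearing = atan2(-30.65, 22.32) mod 360° = 306.07° ≈ 306°.

306°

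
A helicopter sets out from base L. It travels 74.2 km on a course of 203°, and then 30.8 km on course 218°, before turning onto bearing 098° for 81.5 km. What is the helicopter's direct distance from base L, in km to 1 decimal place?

109.0 km

Leg 1 (203°, 74.2 km): east 74.2 sin 203° = -28.99, north 74.2 cos 203° = -68.30
Leg 2 (218°, 30.8 km): east 30.8 sin 218° = -18.96, north 30.8 cos 218° = -24.27
Leg 3 (098°, 81.5 km): east 81.5 sin 98° = 80.71, north 81.5 cos 98° = -11.34
Net: 32.75 east, -103.91 north. Distance = √((32.75)² + (-103.91)²) = 108.954 km.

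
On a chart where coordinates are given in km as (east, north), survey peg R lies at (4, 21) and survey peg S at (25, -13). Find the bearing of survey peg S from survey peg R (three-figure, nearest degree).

148°

Δeast = 25 − 4 = 21.00; Δnorth = -13 − 21 = -34.00.
Bearing = atan2(Δeast, Δnorth) mod 360° = 148.30° ≈ 148°.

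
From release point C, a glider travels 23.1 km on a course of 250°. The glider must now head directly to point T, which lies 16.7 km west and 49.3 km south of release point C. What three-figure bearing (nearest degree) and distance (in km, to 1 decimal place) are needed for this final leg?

173°, 41.7 km

Leg 1 (250°, 23.1 km): east 23.1 sin 250° = -21.71, north 23.1 cos 250° = -7.90
Current position: (-21.71, -7.90). Target: (-16.7, -49.3). Remaining: Δeast = 5.01, Δnorth = -41.40.
Bearing = atan2(5.01, -41.40) mod 360° = 173.10°; distance = √((5.01)² + (-41.40)²) = 41.701 km.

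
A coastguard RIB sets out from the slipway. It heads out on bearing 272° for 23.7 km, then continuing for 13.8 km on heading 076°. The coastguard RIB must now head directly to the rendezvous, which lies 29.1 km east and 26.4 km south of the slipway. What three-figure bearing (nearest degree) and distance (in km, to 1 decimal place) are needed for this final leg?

Leg 1 (272°, 23.7 km): east 23.7 sin 272° = -23.69, north 23.7 cos 272° = 0.83
Leg 2 (076°, 13.8 km): east 13.8 sin 76° = 13.39, north 13.8 cos 76° = 3.34
Current position: (-10.30, 4.17). Target: (29.1, -26.4). Remaining: Δeast = 39.40, Δnorth = -30.57.
Bearing = atan2(39.40, -30.57) mod 360° = 127.81°; distance = √((39.40)² + (-30.57)²) = 49.862 km.

128°, 49.9 km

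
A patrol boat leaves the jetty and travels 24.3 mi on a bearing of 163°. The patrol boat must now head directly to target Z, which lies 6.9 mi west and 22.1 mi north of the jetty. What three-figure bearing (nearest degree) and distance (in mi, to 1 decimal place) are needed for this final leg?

343°, 47.5 mi

Leg 1 (163°, 24.3 mi): east 24.3 sin 163° = 7.10, north 24.3 cos 163° = -23.24
Current position: (7.10, -23.24). Target: (-6.9, 22.1). Remaining: Δeast = -14.00, Δnorth = 45.34.
Bearing = atan2(-14.00, 45.34) mod 360° = 342.83°; distance = √((-14.00)² + (45.34)²) = 47.452 mi.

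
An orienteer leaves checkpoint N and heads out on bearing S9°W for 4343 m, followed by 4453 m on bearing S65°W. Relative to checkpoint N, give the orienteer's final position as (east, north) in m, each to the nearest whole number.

(-4715, -6171)

Leg 1 (S9°W, 4343 m): east 4343 sin 189° = -679.39, north 4343 cos 189° = -4289.53
Leg 2 (S65°W, 4453 m): east 4453 sin 245° = -4035.79, north 4453 cos 245° = -1881.92
Summing: -4715.18 m east, -6171.45 m north → (-4715, -6171).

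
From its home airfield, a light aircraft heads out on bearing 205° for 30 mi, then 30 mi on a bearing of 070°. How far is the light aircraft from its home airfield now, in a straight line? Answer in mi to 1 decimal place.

Leg 1 (205°, 30 mi): east 30 sin 205° = -12.68, north 30 cos 205° = -27.19
Leg 2 (070°, 30 mi): east 30 sin 70° = 28.19, north 30 cos 70° = 10.26
Net: 15.51 east, -16.93 north. Distance = √((15.51)² + (-16.93)²) = 22.961 mi.

23.0 mi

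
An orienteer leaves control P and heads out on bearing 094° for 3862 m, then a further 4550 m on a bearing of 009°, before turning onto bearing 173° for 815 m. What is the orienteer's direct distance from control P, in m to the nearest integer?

5781 m

Leg 1 (094°, 3862 m): east 3862 sin 94° = 3852.59, north 3862 cos 94° = -269.40
Leg 2 (009°, 4550 m): east 4550 sin 9° = 711.78, north 4550 cos 9° = 4493.98
Leg 3 (173°, 815 m): east 815 sin 173° = 99.32, north 815 cos 173° = -808.93
Net: 4663.69 east, 3415.66 north. Distance = √((4663.69)² + (3415.66)²) = 5780.722 m.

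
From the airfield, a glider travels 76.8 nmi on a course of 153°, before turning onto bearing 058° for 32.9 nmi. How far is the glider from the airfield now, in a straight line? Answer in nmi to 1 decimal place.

80.9 nmi

Leg 1 (153°, 76.8 nmi): east 76.8 sin 153° = 34.87, north 76.8 cos 153° = -68.43
Leg 2 (058°, 32.9 nmi): east 32.9 sin 58° = 27.90, north 32.9 cos 58° = 17.43
Net: 62.77 east, -50.99 north. Distance = √((62.77)² + (-50.99)²) = 80.872 nmi.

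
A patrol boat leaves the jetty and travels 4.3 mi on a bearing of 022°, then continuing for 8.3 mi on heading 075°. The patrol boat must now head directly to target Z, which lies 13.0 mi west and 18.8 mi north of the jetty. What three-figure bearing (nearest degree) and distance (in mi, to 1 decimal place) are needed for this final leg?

299°, 25.9 mi

Leg 1 (022°, 4.3 mi): east 4.3 sin 22° = 1.61, north 4.3 cos 22° = 3.99
Leg 2 (075°, 8.3 mi): east 8.3 sin 75° = 8.02, north 8.3 cos 75° = 2.15
Current position: (9.63, 6.14). Target: (-13.0, 18.8). Remaining: Δeast = -22.63, Δnorth = 12.66.
Bearing = atan2(-22.63, 12.66) mod 360° = 299.24°; distance = √((-22.63)² + (12.66)²) = 25.931 mi.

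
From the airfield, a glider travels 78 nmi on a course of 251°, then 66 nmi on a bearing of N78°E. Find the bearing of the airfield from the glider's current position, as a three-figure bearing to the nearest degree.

038°

Leg 1 (251°, 78 nmi): east 78 sin 251° = -73.75, north 78 cos 251° = -25.39
Leg 2 (N78°E, 66 nmi): east 66 sin 78° = 64.56, north 66 cos 78° = 13.72
Net displacement: -9.19 east, -11.67 north. Direction back to start is (9.19, 11.67): bearing = atan2(9.19, 11.67) mod 360° = 38.22° ≈ 038°.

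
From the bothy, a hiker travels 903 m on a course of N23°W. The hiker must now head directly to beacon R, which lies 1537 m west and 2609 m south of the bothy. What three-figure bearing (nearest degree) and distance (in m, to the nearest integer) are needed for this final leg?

Leg 1 (N23°W, 903 m): east 903 sin 337° = -352.83, north 903 cos 337° = 831.22
Current position: (-352.83, 831.22). Target: (-1537, -2609). Remaining: Δeast = -1184.17, Δnorth = -3440.22.
Bearing = atan2(-1184.17, -3440.22) mod 360° = 198.99°; distance = √((-1184.17)² + (-3440.22)²) = 3638.316 m.

199°, 3638 m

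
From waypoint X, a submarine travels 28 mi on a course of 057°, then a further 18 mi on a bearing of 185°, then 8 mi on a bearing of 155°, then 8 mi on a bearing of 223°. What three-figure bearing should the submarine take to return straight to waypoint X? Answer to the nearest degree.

309°

Leg 1 (057°, 28 mi): east 28 sin 57° = 23.48, north 28 cos 57° = 15.25
Leg 2 (185°, 18 mi): east 18 sin 185° = -1.57, north 18 cos 185° = -17.93
Leg 3 (155°, 8 mi): east 8 sin 155° = 3.38, north 8 cos 155° = -7.25
Leg 4 (223°, 8 mi): east 8 sin 223° = -5.46, north 8 cos 223° = -5.85
Net displacement: 19.84 east, -15.78 north. Direction back to start is (-19.84, 15.78): bearing = atan2(-19.84, 15.78) mod 360° = 308.50° ≈ 309°.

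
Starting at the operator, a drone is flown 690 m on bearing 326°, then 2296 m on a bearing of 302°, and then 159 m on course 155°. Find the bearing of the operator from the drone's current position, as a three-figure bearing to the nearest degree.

126°

Leg 1 (326°, 690 m): east 690 sin 326° = -385.84, north 690 cos 326° = 572.04
Leg 2 (302°, 2296 m): east 2296 sin 302° = -1947.12, north 2296 cos 302° = 1216.69
Leg 3 (155°, 159 m): east 159 sin 155° = 67.20, north 159 cos 155° = -144.10
Net displacement: -2265.77 east, 1644.63 north. Direction back to start is (2265.77, -1644.63): bearing = atan2(2265.77, -1644.63) mod 360° = 125.97° ≈ 126°.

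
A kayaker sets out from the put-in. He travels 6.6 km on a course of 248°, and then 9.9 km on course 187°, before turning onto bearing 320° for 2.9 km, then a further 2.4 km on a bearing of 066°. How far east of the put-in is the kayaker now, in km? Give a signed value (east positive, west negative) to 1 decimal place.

-7.0 km

Leg 1 (248°, 6.6 km): east 6.6 sin 248° = -6.12, north 6.6 cos 248° = -2.47
Leg 2 (187°, 9.9 km): east 9.9 sin 187° = -1.21, north 9.9 cos 187° = -9.83
Leg 3 (320°, 2.9 km): east 2.9 sin 320° = -1.86, north 2.9 cos 320° = 2.22
Leg 4 (066°, 2.4 km): east 2.4 sin 66° = 2.19, north 2.4 cos 66° = 0.98
Net east component: -7.00 km.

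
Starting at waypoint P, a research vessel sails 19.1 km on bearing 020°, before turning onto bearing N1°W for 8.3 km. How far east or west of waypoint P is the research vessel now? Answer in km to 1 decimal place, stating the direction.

6.4 km east

Leg 1 (020°, 19.1 km): east 19.1 sin 20° = 6.53, north 19.1 cos 20° = 17.95
Leg 2 (N1°W, 8.3 km): east 8.3 sin 359° = -0.14, north 8.3 cos 359° = 8.30
Net east component: 6.39 km.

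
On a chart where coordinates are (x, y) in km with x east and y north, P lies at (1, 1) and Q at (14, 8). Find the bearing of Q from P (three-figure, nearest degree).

062°

Δeast = 14 − 1 = 13.00; Δnorth = 8 − 1 = 7.00.
Bearing = atan2(Δeast, Δnorth) mod 360° = 61.70° ≈ 062°.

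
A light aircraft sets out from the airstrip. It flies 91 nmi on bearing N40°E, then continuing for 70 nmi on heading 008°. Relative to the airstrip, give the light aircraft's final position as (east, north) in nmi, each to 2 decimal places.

Leg 1 (N40°E, 91 nmi): east 91 sin 40° = 58.49, north 91 cos 40° = 69.71
Leg 2 (008°, 70 nmi): east 70 sin 8° = 9.74, north 70 cos 8° = 69.32
Summing: 68.24 nmi east, 139.03 nmi north → (68.24, 139.03).

(68.24, 139.03)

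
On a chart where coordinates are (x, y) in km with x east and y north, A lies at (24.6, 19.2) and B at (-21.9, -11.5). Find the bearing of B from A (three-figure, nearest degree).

Δeast = -21.9 − 24.6 = -46.50; Δnorth = -11.5 − 19.2 = -30.70.
Bearing = atan2(Δeast, Δnorth) mod 360° = 236.57° ≈ 237°.

237°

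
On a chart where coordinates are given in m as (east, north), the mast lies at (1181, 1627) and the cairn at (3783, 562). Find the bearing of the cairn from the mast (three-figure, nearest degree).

112°

Δeast = 3783 − 1181 = 2602.00; Δnorth = 562 − 1627 = -1065.00.
Bearing = atan2(Δeast, Δnorth) mod 360° = 112.26° ≈ 112°.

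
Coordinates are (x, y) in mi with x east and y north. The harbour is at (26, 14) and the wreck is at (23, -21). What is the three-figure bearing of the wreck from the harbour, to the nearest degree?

185°

Δeast = 23 − 26 = -3.00; Δnorth = -21 − 14 = -35.00.
Bearing = atan2(Δeast, Δnorth) mod 360° = 184.90° ≈ 185°.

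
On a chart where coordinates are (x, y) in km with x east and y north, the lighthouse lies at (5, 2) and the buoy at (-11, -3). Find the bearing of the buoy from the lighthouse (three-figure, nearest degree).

253°

Δeast = -11 − 5 = -16.00; Δnorth = -3 − 2 = -5.00.
Bearing = atan2(Δeast, Δnorth) mod 360° = 252.65° ≈ 253°.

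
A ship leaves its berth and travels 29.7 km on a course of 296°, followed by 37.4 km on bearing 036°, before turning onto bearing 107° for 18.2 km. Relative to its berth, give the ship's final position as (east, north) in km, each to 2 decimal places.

(12.69, 37.96)

Leg 1 (296°, 29.7 km): east 29.7 sin 296° = -26.69, north 29.7 cos 296° = 13.02
Leg 2 (036°, 37.4 km): east 37.4 sin 36° = 21.98, north 37.4 cos 36° = 30.26
Leg 3 (107°, 18.2 km): east 18.2 sin 107° = 17.40, north 18.2 cos 107° = -5.32
Summing: 12.69 km east, 37.96 km north → (12.69, 37.96).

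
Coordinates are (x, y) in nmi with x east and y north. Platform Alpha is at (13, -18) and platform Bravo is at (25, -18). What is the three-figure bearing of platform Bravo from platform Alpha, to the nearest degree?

090°

Δeast = 25 − 13 = 12.00; Δnorth = -18 − -18 = 0.00.
Bearing = atan2(Δeast, Δnorth) mod 360° = 90.00° ≈ 090°.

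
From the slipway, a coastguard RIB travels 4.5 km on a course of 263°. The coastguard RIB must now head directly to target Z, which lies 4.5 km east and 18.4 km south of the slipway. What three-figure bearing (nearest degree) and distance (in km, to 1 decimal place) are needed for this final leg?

153°, 20.0 km

Leg 1 (263°, 4.5 km): east 4.5 sin 263° = -4.47, north 4.5 cos 263° = -0.55
Current position: (-4.47, -0.55). Target: (4.5, -18.4). Remaining: Δeast = 8.97, Δnorth = -17.85.
Bearing = atan2(8.97, -17.85) mod 360° = 153.33°; distance = √((8.97)² + (-17.85)²) = 19.977 km.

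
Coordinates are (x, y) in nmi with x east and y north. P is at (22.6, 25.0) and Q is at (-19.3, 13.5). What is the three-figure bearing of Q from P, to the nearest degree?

255°

Δeast = -19.3 − 22.6 = -41.90; Δnorth = 13.5 − 25.0 = -11.50.
Bearing = atan2(Δeast, Δnorth) mod 360° = 254.65° ≈ 255°.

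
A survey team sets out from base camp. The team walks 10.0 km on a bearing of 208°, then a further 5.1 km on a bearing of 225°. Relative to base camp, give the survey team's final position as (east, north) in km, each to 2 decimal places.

Leg 1 (208°, 10.0 km): east 10.0 sin 208° = -4.69, north 10.0 cos 208° = -8.83
Leg 2 (225°, 5.1 km): east 5.1 sin 225° = -3.61, north 5.1 cos 225° = -3.61
Summing: -8.30 km east, -12.44 km north → (-8.30, -12.44).

(-8.30, -12.44)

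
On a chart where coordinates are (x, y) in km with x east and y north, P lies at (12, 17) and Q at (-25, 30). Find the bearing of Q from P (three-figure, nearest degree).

Δeast = -25 − 12 = -37.00; Δnorth = 30 − 17 = 13.00.
Bearing = atan2(Δeast, Δnorth) mod 360° = 289.36° ≈ 289°.

289°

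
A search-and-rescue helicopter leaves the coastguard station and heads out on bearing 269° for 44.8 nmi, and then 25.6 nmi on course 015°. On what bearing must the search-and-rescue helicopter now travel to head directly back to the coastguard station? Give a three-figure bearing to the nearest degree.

122°

Leg 1 (269°, 44.8 nmi): east 44.8 sin 269° = -44.79, north 44.8 cos 269° = -0.78
Leg 2 (015°, 25.6 nmi): east 25.6 sin 15° = 6.63, north 25.6 cos 15° = 24.73
Net displacement: -38.17 east, 23.95 north. Direction back to start is (38.17, -23.95): bearing = atan2(38.17, -23.95) mod 360° = 122.10° ≈ 122°.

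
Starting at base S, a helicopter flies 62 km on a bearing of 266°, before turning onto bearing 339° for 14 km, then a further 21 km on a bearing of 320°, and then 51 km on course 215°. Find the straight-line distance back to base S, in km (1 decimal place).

Leg 1 (266°, 62 km): east 62 sin 266° = -61.85, north 62 cos 266° = -4.32
Leg 2 (339°, 14 km): east 14 sin 339° = -5.02, north 14 cos 339° = 13.07
Leg 3 (320°, 21 km): east 21 sin 320° = -13.50, north 21 cos 320° = 16.09
Leg 4 (215°, 51 km): east 51 sin 215° = -29.25, north 51 cos 215° = -41.78
Net: -109.62 east, -16.94 north. Distance = √((-109.62)² + (-16.94)²) = 110.919 km.

110.9 km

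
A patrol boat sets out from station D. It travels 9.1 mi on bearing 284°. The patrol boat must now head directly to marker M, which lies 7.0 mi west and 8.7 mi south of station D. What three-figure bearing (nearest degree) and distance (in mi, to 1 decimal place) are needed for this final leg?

Leg 1 (284°, 9.1 mi): east 9.1 sin 284° = -8.83, north 9.1 cos 284° = 2.20
Current position: (-8.83, 2.20). Target: (-7.0, -8.7). Remaining: Δeast = 1.83, Δnorth = -10.90.
Bearing = atan2(1.83, -10.90) mod 360° = 170.47°; distance = √((1.83)² + (-10.90)²) = 11.054 mi.

170°, 11.1 mi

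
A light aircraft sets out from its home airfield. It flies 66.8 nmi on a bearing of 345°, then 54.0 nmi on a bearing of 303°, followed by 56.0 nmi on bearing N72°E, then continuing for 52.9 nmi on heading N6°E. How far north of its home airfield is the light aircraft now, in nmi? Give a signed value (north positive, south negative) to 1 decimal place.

Leg 1 (345°, 66.8 nmi): east 66.8 sin 345° = -17.29, north 66.8 cos 345° = 64.52
Leg 2 (303°, 54.0 nmi): east 54.0 sin 303° = -45.29, north 54.0 cos 303° = 29.41
Leg 3 (N72°E, 56.0 nmi): east 56.0 sin 72° = 53.26, north 56.0 cos 72° = 17.30
Leg 4 (N6°E, 52.9 nmi): east 52.9 sin 6° = 5.53, north 52.9 cos 6° = 52.61
Net north component: 163.85 nmi.

163.8 nmi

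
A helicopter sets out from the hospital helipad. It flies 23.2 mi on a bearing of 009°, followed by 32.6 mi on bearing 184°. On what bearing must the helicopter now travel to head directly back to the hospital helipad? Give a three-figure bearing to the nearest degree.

Leg 1 (009°, 23.2 mi): east 23.2 sin 9° = 3.63, north 23.2 cos 9° = 22.91
Leg 2 (184°, 32.6 mi): east 32.6 sin 184° = -2.27, north 32.6 cos 184° = -32.52
Net displacement: 1.36 east, -9.61 north. Direction back to start is (-1.36, 9.61): bearing = atan2(-1.36, 9.61) mod 360° = 351.97° ≈ 352°.

352°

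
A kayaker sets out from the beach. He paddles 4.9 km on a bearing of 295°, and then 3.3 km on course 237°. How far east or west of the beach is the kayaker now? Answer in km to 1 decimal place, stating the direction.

Leg 1 (295°, 4.9 km): east 4.9 sin 295° = -4.44, north 4.9 cos 295° = 2.07
Leg 2 (237°, 3.3 km): east 3.3 sin 237° = -2.77, north 3.3 cos 237° = -1.80
Net east component: -7.21 km.

7.2 km west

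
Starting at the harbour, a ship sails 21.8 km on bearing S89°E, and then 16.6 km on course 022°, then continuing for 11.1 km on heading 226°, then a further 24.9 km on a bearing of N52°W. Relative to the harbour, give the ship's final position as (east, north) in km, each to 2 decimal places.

Leg 1 (S89°E, 21.8 km): east 21.8 sin 91° = 21.80, north 21.8 cos 91° = -0.38
Leg 2 (022°, 16.6 km): east 16.6 sin 22° = 6.22, north 16.6 cos 22° = 15.39
Leg 3 (226°, 11.1 km): east 11.1 sin 226° = -7.98, north 11.1 cos 226° = -7.71
Leg 4 (N52°W, 24.9 km): east 24.9 sin 308° = -19.62, north 24.9 cos 308° = 15.33
Summing: 0.41 km east, 22.63 km north → (0.41, 22.63).

(0.41, 22.63)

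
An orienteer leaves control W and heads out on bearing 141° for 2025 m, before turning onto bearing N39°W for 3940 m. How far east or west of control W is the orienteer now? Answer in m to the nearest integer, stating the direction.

Leg 1 (141°, 2025 m): east 2025 sin 141° = 1274.37, north 2025 cos 141° = -1573.72
Leg 2 (N39°W, 3940 m): east 3940 sin 321° = -2479.52, north 3940 cos 321° = 3061.96
Net east component: -1205.15 m.

1205 m west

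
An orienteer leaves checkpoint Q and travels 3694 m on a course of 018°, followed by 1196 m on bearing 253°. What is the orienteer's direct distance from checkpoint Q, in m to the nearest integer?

3164 m

Leg 1 (018°, 3694 m): east 3694 sin 18° = 1141.51, north 3694 cos 18° = 3513.20
Leg 2 (253°, 1196 m): east 1196 sin 253° = -1143.74, north 1196 cos 253° = -349.68
Net: -2.23 east, 3163.53 north. Distance = √((-2.23)² + (3163.53)²) = 3163.527 m.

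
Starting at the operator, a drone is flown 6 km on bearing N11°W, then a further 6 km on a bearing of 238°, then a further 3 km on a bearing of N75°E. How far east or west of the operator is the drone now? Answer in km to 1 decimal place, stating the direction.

Leg 1 (N11°W, 6 km): east 6 sin 349° = -1.14, north 6 cos 349° = 5.89
Leg 2 (238°, 6 km): east 6 sin 238° = -5.09, north 6 cos 238° = -3.18
Leg 3 (N75°E, 3 km): east 3 sin 75° = 2.90, north 3 cos 75° = 0.78
Net east component: -3.34 km.

3.3 km west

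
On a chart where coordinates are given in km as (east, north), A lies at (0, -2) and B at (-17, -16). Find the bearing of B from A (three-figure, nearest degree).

231°

Δeast = -17 − 0 = -17.00; Δnorth = -16 − -2 = -14.00.
Bearing = atan2(Δeast, Δnorth) mod 360° = 230.53° ≈ 231°.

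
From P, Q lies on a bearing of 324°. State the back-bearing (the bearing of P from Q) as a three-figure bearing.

Back-bearing = 324° − 180° = 144°.

144°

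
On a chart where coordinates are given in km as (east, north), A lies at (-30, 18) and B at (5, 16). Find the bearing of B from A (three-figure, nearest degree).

Δeast = 5 − -30 = 35.00; Δnorth = 16 − 18 = -2.00.
Bearing = atan2(Δeast, Δnorth) mod 360° = 93.27° ≈ 093°.

093°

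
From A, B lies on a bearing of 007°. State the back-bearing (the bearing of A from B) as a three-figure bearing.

187°

Back-bearing = 007° + 180° = 187°.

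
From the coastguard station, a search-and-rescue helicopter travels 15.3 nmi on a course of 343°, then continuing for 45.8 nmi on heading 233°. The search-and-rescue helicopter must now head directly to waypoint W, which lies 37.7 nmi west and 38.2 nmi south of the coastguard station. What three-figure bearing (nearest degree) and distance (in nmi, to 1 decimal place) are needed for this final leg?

172°, 25.5 nmi

Leg 1 (343°, 15.3 nmi): east 15.3 sin 343° = -4.47, north 15.3 cos 343° = 14.63
Leg 2 (233°, 45.8 nmi): east 45.8 sin 233° = -36.58, north 45.8 cos 233° = -27.56
Current position: (-41.05, -12.93). Target: (-37.7, -38.2). Remaining: Δeast = 3.35, Δnorth = -25.27.
Bearing = atan2(3.35, -25.27) mod 360° = 172.45°; distance = √((3.35)² + (-25.27)²) = 25.490 nmi.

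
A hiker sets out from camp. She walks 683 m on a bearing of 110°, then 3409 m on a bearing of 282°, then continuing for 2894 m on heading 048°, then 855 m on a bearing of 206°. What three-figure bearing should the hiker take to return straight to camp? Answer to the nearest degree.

Leg 1 (110°, 683 m): east 683 sin 110° = 641.81, north 683 cos 110° = -233.60
Leg 2 (282°, 3409 m): east 3409 sin 282° = -3334.51, north 3409 cos 282° = 708.77
Leg 3 (048°, 2894 m): east 2894 sin 48° = 2150.66, north 2894 cos 48° = 1936.46
Leg 4 (206°, 855 m): east 855 sin 206° = -374.81, north 855 cos 206° = -768.47
Net displacement: -916.84 east, 1643.17 north. Direction back to start is (916.84, -1643.17): bearing = atan2(916.84, -1643.17) mod 360° = 150.84° ≈ 151°.

151°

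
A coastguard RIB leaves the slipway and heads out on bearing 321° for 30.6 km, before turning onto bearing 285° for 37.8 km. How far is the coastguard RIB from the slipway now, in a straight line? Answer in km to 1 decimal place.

65.1 km

Leg 1 (321°, 30.6 km): east 30.6 sin 321° = -19.26, north 30.6 cos 321° = 23.78
Leg 2 (285°, 37.8 km): east 37.8 sin 285° = -36.51, north 37.8 cos 285° = 9.78
Net: -55.77 east, 33.56 north. Distance = √((-55.77)² + (33.56)²) = 65.090 km.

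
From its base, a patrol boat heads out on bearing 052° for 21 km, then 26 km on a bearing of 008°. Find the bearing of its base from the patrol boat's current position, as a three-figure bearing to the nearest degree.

208°

Leg 1 (052°, 21 km): east 21 sin 52° = 16.55, north 21 cos 52° = 12.93
Leg 2 (008°, 26 km): east 26 sin 8° = 3.62, north 26 cos 8° = 25.75
Net displacement: 20.17 east, 38.68 north. Direction back to start is (-20.17, -38.68): bearing = atan2(-20.17, -38.68) mod 360° = 207.54° ≈ 208°.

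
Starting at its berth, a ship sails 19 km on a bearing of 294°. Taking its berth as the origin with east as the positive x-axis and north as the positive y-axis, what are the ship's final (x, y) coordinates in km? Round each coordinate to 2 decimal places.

(-17.36, 7.73)

Leg 1 (294°, 19 km): east 19 sin 294° = -17.36, north 19 cos 294° = 7.73
Summing: -17.36 km east, 7.73 km north → (-17.36, 7.73).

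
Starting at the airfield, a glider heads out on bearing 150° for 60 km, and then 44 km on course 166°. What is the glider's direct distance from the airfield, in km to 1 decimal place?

Leg 1 (150°, 60 km): east 60 sin 150° = 30.00, north 60 cos 150° = -51.96
Leg 2 (166°, 44 km): east 44 sin 166° = 10.64, north 44 cos 166° = -42.69
Net: 40.64 east, -94.65 north. Distance = √((40.64)² + (-94.65)²) = 103.012 km.

103.0 km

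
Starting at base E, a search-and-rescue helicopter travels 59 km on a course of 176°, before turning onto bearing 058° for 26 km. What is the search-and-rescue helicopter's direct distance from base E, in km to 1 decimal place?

Leg 1 (176°, 59 km): east 59 sin 176° = 4.12, north 59 cos 176° = -58.86
Leg 2 (058°, 26 km): east 26 sin 58° = 22.05, north 26 cos 58° = 13.78
Net: 26.16 east, -45.08 north. Distance = √((26.16)² + (-45.08)²) = 52.122 km.

52.1 km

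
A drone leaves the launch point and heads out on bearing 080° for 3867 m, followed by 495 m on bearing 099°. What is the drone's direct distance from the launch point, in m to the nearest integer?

Leg 1 (080°, 3867 m): east 3867 sin 80° = 3808.25, north 3867 cos 80° = 671.50
Leg 2 (099°, 495 m): east 495 sin 99° = 488.91, north 495 cos 99° = -77.44
Net: 4297.16 east, 594.06 north. Distance = √((4297.16)² + (594.06)²) = 4338.026 m.

4338 m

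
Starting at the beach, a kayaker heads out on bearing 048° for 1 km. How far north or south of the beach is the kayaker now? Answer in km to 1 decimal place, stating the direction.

0.7 km north

Leg 1 (048°, 1 km): east 1 sin 48° = 0.74, north 1 cos 48° = 0.67
Net north component: 0.67 km.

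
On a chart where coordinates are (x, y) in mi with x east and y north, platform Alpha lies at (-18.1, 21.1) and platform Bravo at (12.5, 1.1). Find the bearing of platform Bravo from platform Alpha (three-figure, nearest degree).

123°

Δeast = 12.5 − -18.1 = 30.60; Δnorth = 1.1 − 21.1 = -20.00.
Bearing = atan2(Δeast, Δnorth) mod 360° = 123.17° ≈ 123°.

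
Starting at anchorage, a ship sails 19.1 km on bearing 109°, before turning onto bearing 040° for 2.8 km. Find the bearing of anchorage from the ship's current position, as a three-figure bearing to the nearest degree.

282°

Leg 1 (109°, 19.1 km): east 19.1 sin 109° = 18.06, north 19.1 cos 109° = -6.22
Leg 2 (040°, 2.8 km): east 2.8 sin 40° = 1.80, north 2.8 cos 40° = 2.14
Net displacement: 19.86 east, -4.07 north. Direction back to start is (-19.86, 4.07): bearing = atan2(-19.86, 4.07) mod 360° = 281.59° ≈ 282°.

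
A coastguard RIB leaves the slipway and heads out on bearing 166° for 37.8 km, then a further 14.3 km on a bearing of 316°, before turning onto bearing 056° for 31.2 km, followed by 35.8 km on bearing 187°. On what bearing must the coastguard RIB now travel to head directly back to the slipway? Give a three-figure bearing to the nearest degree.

335°

Leg 1 (166°, 37.8 km): east 37.8 sin 166° = 9.14, north 37.8 cos 166° = -36.68
Leg 2 (316°, 14.3 km): east 14.3 sin 316° = -9.93, north 14.3 cos 316° = 10.29
Leg 3 (056°, 31.2 km): east 31.2 sin 56° = 25.87, north 31.2 cos 56° = 17.45
Leg 4 (187°, 35.8 km): east 35.8 sin 187° = -4.36, north 35.8 cos 187° = -35.53
Net displacement: 20.71 east, -44.48 north. Direction back to start is (-20.71, 44.48): bearing = atan2(-20.71, 44.48) mod 360° = 335.03° ≈ 335°.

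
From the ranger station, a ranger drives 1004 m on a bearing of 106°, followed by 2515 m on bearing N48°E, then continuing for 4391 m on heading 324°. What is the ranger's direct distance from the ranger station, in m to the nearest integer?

Leg 1 (106°, 1004 m): east 1004 sin 106° = 965.11, north 1004 cos 106° = -276.74
Leg 2 (N48°E, 2515 m): east 2515 sin 48° = 1869.01, north 2515 cos 48° = 1682.86
Leg 3 (324°, 4391 m): east 4391 sin 324° = -2580.97, north 4391 cos 324° = 3552.39
Net: 253.15 east, 4958.52 north. Distance = √((253.15)² + (4958.52)²) = 4964.975 m.

4965 m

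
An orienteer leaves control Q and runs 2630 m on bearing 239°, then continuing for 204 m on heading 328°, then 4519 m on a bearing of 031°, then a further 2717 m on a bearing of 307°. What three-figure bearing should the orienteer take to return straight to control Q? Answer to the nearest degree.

153°

Leg 1 (239°, 2630 m): east 2630 sin 239° = -2254.35, north 2630 cos 239° = -1354.55
Leg 2 (328°, 204 m): east 204 sin 328° = -108.10, north 204 cos 328° = 173.00
Leg 3 (031°, 4519 m): east 4519 sin 31° = 2327.46, north 4519 cos 31° = 3873.54
Leg 4 (307°, 2717 m): east 2717 sin 307° = -2169.89, north 2717 cos 307° = 1635.13
Net displacement: -2204.89 east, 4327.12 north. Direction back to start is (2204.89, -4327.12): bearing = atan2(2204.89, -4327.12) mod 360° = 153.00° ≈ 153°.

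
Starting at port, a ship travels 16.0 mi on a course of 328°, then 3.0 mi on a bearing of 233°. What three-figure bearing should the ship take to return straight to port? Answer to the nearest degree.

137°

Leg 1 (328°, 16.0 mi): east 16.0 sin 328° = -8.48, north 16.0 cos 328° = 13.57
Leg 2 (233°, 3.0 mi): east 3.0 sin 233° = -2.40, north 3.0 cos 233° = -1.81
Net displacement: -10.87 east, 11.76 north. Direction back to start is (10.87, -11.76): bearing = atan2(10.87, -11.76) mod 360° = 137.25° ≈ 137°.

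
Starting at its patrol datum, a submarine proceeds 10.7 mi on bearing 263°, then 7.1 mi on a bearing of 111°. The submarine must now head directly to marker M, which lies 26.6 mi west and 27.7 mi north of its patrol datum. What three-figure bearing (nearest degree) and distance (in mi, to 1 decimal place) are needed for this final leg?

324°, 38.8 mi

Leg 1 (263°, 10.7 mi): east 10.7 sin 263° = -10.62, north 10.7 cos 263° = -1.30
Leg 2 (111°, 7.1 mi): east 7.1 sin 111° = 6.63, north 7.1 cos 111° = -2.54
Current position: (-3.99, -3.85). Target: (-26.6, 27.7). Remaining: Δeast = -22.61, Δnorth = 31.55.
Bearing = atan2(-22.61, 31.55) mod 360° = 324.37°; distance = √((-22.61)² + (31.55)²) = 38.813 mi.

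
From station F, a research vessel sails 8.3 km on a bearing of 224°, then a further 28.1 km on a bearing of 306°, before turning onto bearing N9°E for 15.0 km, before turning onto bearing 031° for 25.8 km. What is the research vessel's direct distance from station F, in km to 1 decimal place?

49.2 km

Leg 1 (224°, 8.3 km): east 8.3 sin 224° = -5.77, north 8.3 cos 224° = -5.97
Leg 2 (306°, 28.1 km): east 28.1 sin 306° = -22.73, north 28.1 cos 306° = 16.52
Leg 3 (N9°E, 15.0 km): east 15.0 sin 9° = 2.35, north 15.0 cos 9° = 14.82
Leg 4 (031°, 25.8 km): east 25.8 sin 31° = 13.29, north 25.8 cos 31° = 22.11
Net: -12.86 east, 47.48 north. Distance = √((-12.86)² + (47.48)²) = 49.189 km.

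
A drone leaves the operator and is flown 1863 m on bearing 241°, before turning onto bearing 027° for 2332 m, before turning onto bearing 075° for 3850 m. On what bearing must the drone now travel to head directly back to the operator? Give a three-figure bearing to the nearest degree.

Leg 1 (241°, 1863 m): east 1863 sin 241° = -1629.42, north 1863 cos 241° = -903.20
Leg 2 (027°, 2332 m): east 2332 sin 27° = 1058.71, north 2332 cos 27° = 2077.83
Leg 3 (075°, 3850 m): east 3850 sin 75° = 3718.81, north 3850 cos 75° = 996.45
Net displacement: 3148.10 east, 2171.08 north. Direction back to start is (-3148.10, -2171.08): bearing = atan2(-3148.10, -2171.08) mod 360° = 235.41° ≈ 235°.

235°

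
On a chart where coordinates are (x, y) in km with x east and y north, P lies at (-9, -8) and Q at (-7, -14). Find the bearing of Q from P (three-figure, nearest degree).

Δeast = -7 − -9 = 2.00; Δnorth = -14 − -8 = -6.00.
Bearing = atan2(Δeast, Δnorth) mod 360° = 161.57° ≈ 162°.

162°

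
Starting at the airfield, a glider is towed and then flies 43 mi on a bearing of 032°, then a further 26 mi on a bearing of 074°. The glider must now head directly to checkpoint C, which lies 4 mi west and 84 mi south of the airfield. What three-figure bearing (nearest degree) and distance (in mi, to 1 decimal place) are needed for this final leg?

Leg 1 (032°, 43 mi): east 43 sin 32° = 22.79, north 43 cos 32° = 36.47
Leg 2 (074°, 26 mi): east 26 sin 74° = 24.99, north 26 cos 74° = 7.17
Current position: (47.78, 43.63). Target: (-4, -84). Remaining: Δeast = -51.78, Δnorth = -127.63.
Bearing = atan2(-51.78, -127.63) mod 360° = 202.08°; distance = √((-51.78)² + (-127.63)²) = 137.736 mi.

202°, 137.7 mi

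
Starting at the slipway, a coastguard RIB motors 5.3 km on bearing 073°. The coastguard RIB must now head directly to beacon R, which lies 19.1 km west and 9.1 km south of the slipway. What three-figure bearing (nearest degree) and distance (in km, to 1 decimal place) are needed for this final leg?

246°, 26.4 km

Leg 1 (073°, 5.3 km): east 5.3 sin 73° = 5.07, north 5.3 cos 73° = 1.55
Current position: (5.07, 1.55). Target: (-19.1, -9.1). Remaining: Δeast = -24.17, Δnorth = -10.65.
Bearing = atan2(-24.17, -10.65) mod 360° = 246.22°; distance = √((-24.17)² + (-10.65)²) = 26.411 km.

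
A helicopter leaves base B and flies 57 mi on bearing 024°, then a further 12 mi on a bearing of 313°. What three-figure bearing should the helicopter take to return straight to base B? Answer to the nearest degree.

193°

Leg 1 (024°, 57 mi): east 57 sin 24° = 23.18, north 57 cos 24° = 52.07
Leg 2 (313°, 12 mi): east 12 sin 313° = -8.78, north 12 cos 313° = 8.18
Net displacement: 14.41 east, 60.26 north. Direction back to start is (-14.41, -60.26): bearing = atan2(-14.41, -60.26) mod 360° = 193.45° ≈ 193°.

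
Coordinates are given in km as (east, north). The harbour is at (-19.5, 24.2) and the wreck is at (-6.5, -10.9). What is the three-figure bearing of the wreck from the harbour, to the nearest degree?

160°

Δeast = -6.5 − -19.5 = 13.00; Δnorth = -10.9 − 24.2 = -35.10.
Bearing = atan2(Δeast, Δnorth) mod 360° = 159.68° ≈ 160°.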